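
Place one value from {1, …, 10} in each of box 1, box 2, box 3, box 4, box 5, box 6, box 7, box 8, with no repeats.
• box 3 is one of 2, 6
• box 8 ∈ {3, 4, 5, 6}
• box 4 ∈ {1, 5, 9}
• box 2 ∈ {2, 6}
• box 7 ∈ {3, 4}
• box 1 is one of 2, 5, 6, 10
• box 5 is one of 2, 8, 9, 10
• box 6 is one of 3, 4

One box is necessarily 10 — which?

box 2 and box 3 share exactly the 2 values {2, 6}; by pigeonhole those values go to them, so strike 2, 6 from box 1, box 5, box 8.
The 2 variables box 6 and box 7 are confined to {3, 4}, which locks those values in; drop them from box 8.
box 8 has just one choice, so box 8 = 5. Eliminate 5 elsewhere: box 1, box 4.
So 10 goes to box 1.

box 1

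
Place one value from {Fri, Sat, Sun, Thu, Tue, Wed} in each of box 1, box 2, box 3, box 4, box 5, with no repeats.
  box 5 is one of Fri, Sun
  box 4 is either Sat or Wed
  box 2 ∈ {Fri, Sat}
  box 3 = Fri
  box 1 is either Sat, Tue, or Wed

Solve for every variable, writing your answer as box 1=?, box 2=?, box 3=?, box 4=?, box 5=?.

box 3 must be Fri (only option left). Eliminate Fri elsewhere: box 2, box 5.
box 5's domain is down to {Sun}, so box 5 = Sun.
box 2 has just one choice, so box 2 = Sat. Remove Sat from box 1, box 4.
box 4's domain is down to {Wed}, so box 4 = Wed. Remove Wed from box 1.
box 1 has just one choice, so box 1 = Tue.

box 1=Tue, box 2=Sat, box 3=Fri, box 4=Wed, box 5=Sun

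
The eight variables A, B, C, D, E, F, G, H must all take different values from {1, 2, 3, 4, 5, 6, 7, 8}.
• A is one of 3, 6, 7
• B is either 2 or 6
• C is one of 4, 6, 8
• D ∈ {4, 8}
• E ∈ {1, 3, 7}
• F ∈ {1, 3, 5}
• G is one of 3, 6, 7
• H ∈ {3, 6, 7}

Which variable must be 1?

E

Among the 8 variables, 2 fits only B (and all 8 values in {1, 2, 3, 4, 5, 6, 7, 8} must be used), so B = 2.
The 7 still-open variables together cover exactly {1, 3, 4, 5, 6, 7, 8} — 7 values for 7 variables — and 5 appears only in F's list, so F = 5.
Among the 6 still-open variables, 1 fits only E (and all 6 values in {1, 3, 4, 6, 7, 8} must be used), so E = 1.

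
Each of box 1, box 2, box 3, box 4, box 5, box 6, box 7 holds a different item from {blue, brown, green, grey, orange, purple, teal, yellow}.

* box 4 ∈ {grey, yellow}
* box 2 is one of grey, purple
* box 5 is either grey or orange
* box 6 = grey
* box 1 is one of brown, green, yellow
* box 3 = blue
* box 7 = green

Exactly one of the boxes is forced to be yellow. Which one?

box 3 must be blue (only option left).
box 6 has just one choice, so box 6 = grey. So box 2, box 4, box 5 can't be grey.
So yellow goes to box 4.

box 4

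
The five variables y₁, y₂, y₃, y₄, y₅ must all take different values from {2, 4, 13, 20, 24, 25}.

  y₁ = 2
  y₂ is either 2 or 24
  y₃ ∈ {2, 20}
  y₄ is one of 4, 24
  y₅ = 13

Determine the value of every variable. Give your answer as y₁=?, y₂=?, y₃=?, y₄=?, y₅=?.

y₁=2, y₂=24, y₃=20, y₄=4, y₅=13

y₁'s domain is down to {2}, so y₁ = 2. So y₂, y₃ can't be 2.
That leaves y₂ = 24. Remove 24 from y₄.
y₃ has just one choice, so y₃ = 20.
y₄ must be 4 (only option left).
That leaves y₅ = 13.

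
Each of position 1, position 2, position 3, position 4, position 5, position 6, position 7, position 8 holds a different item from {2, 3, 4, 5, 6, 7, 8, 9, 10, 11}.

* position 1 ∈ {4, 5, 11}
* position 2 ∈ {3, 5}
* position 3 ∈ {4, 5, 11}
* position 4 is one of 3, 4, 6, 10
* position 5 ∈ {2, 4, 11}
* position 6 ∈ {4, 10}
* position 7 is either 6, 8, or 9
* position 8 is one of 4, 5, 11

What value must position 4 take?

6

position 1, position 3, position 8 between them cover only {4, 5, 11} — a naked triple. Remove those values from position 2, position 4, position 5, position 6.
position 2 must be 3 (only option left). Strike 3 from position 4.
That leaves position 5 = 2.
position 6 must be 10 (only option left). Remove 10 from position 4.
So position 4 = 6.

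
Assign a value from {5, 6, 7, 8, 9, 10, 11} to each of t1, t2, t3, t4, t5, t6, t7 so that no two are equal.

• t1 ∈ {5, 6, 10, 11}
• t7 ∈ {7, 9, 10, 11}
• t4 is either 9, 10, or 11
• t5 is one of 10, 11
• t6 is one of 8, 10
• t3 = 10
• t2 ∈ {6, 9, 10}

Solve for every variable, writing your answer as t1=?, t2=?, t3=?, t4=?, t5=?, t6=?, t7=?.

t3 has just one choice, so t3 = 10. Eliminate 10 elsewhere: t1, t2, t4, t5, t6, t7.
t5 has just one choice, so t5 = 11. So t1, t4, t7 can't be 11.
That leaves t6 = 8.
t4 has just one choice, so t4 = 9. Remove 9 from t2, t7.
t7 must be 7 (only option left).
t2's domain is down to {6}, so t2 = 6. Strike 6 from t1.
t1's domain is down to {5}, so t1 = 5.

t1=5, t2=6, t3=10, t4=9, t5=11, t6=8, t7=7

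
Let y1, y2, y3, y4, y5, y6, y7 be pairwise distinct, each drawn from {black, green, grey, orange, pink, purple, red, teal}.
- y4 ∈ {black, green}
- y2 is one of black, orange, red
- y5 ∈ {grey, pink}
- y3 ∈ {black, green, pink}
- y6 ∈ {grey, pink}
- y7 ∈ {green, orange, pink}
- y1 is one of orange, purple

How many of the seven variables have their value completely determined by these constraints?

Among the 7 variables, purple fits only y1 (and all 7 values in {black, green, grey, orange, pink, purple, red} must be used), so y1 = purple.
Among the 6 still-open variables, red fits only y2 (and all 6 values in {black, green, grey, orange, pink, red} must be used), so y2 = red.
The 5 still-open variables together cover exactly {black, green, grey, orange, pink} — 5 values for 5 variables — and orange appears only in y7's list, so y7 = orange.
y5 and y6 between them cover only {grey, pink} — a naked pair. Remove those values from y3.
Determined: y1=purple, y2=red, y7=orange. The other variables each still have more than one consistent value. That makes 3.

3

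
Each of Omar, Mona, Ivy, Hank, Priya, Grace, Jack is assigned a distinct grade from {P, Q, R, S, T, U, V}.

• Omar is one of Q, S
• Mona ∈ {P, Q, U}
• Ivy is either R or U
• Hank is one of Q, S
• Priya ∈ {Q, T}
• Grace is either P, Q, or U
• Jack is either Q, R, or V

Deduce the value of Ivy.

The 7 variables draw from only 7 values {P, Q, R, S, T, U, V}, so each is used; only Priya can be T, hence Priya = T.
The 6 still-open variables together cover exactly {P, Q, R, S, U, V} — 6 values for 6 variables — and V appears only in Jack's list, so Jack = V.
Among the 5 still-open variables, R fits only Ivy (and all 5 values in {P, Q, R, S, U} must be used), so Ivy = R.

R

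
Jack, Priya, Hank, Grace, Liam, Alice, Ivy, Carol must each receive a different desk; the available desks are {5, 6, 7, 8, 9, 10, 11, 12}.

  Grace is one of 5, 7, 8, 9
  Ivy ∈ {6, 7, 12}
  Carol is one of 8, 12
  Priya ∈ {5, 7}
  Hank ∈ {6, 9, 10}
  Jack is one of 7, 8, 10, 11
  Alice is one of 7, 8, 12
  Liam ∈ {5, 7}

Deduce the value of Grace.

The 8 variables draw from only 8 values {5, 6, 7, 8, 9, 10, 11, 12}, so each is used; only Jack can be 11, hence Jack = 11.
Among the 7 still-open variables, 10 fits only Hank (and all 7 values in {5, 6, 7, 8, 9, 10, 12} must be used), so Hank = 10.
Among the 6 still-open variables, 6 fits only Ivy (and all 6 values in {5, 6, 7, 8, 9, 12} must be used), so Ivy = 6.
The 5 still-open variables together cover exactly {5, 7, 8, 9, 12} — 5 values for 5 variables — and 9 appears only in Grace's list, so Grace = 9.

9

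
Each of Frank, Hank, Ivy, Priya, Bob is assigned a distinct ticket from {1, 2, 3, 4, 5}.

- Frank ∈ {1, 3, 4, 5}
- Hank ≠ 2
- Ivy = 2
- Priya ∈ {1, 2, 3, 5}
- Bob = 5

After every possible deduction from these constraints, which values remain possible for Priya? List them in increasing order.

1, 3

Ivy's domain is down to {2}, so Ivy = 2. Eliminate 2 elsewhere: Priya.
Bob's domain is down to {5}, so Bob = 5. Remove 5 from Frank, Hank, Priya.
No further eliminations apply; Priya can still be any of 1, 3.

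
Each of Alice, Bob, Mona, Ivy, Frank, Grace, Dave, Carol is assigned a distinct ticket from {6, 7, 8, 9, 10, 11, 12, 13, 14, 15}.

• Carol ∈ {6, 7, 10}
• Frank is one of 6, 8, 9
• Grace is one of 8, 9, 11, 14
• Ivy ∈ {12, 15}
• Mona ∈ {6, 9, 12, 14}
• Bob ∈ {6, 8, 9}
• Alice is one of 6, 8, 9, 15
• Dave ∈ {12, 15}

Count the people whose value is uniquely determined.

2

Ivy and Dave between them cover only {12, 15} — a naked pair. Remove those values from Alice, Mona.
Alice, Bob, Frank share exactly the 3 values {6, 8, 9}; by pigeonhole those values go to them, so strike 6, 8, 9 from Mona, Grace, Carol.
Mona's domain is down to {14}, so Mona = 14. So Grace can't be 14.
Grace has just one choice, so Grace = 11.
Determined: Mona=14, Grace=11. The other people each still have more than one consistent value. That makes 2.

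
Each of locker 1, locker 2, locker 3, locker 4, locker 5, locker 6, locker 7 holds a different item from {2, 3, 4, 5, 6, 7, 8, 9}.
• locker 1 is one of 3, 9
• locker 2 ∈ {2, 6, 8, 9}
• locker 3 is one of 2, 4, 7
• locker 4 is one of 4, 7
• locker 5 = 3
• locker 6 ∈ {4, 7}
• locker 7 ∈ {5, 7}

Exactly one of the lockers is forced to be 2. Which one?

locker 3

locker 5 has just one choice, so locker 5 = 3. So locker 1 can't be 3.
locker 1's domain is down to {9}, so locker 1 = 9. So locker 2 can't be 9.
locker 4 and locker 6 share exactly the 2 values {4, 7}; by pigeonhole those values go to them, so strike 4, 7 from locker 3, locker 7.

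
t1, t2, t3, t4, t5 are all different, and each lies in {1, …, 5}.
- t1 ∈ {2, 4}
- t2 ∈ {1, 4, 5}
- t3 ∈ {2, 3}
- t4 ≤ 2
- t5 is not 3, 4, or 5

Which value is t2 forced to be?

5

The 5 variables together cover exactly {1, 2, 3, 4, 5} — 5 values for 5 variables — and 3 appears only in t3's list, so t3 = 3.
Among the 4 still-open variables, 5 fits only t2 (and all 4 values in {1, 2, 4, 5} must be used), so t2 = 5.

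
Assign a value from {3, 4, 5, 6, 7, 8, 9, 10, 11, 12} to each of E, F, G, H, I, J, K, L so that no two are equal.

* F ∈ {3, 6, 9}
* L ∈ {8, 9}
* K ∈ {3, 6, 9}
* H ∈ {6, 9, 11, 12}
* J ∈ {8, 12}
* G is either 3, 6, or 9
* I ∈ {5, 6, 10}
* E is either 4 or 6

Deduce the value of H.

11

The 3 variables F, G, K are confined to {3, 6, 9}, which locks those values in; drop them from E, H, I, L.
E's domain is down to {4}, so E = 4.
L's domain is down to {8}, so L = 8. So J can't be 8.
J must be 12 (only option left). Eliminate 12 elsewhere: H.
So H = 11.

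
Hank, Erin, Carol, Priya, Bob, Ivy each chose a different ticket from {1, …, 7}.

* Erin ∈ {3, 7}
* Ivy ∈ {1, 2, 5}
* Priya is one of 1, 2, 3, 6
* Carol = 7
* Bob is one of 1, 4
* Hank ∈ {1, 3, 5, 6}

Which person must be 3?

Carol must be 7 (only option left). Strike 7 from Erin.
So 3 goes to Erin.

Erin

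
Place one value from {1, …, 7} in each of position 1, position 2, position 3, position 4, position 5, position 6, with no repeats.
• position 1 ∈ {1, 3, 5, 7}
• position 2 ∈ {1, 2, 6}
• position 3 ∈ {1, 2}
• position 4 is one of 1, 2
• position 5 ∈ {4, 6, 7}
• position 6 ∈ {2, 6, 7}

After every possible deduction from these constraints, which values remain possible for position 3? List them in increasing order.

1, 2

The 2 variables position 3 and position 4 are confined to {1, 2}, which locks those values in; drop them from position 1, position 2, position 6.
position 2 must be 6 (only option left). Remove 6 from position 5, position 6.
That leaves position 6 = 7. Eliminate 7 elsewhere: position 1, position 5.
That leaves position 5 = 4.
No further eliminations apply; position 3 can still be any of 1, 2.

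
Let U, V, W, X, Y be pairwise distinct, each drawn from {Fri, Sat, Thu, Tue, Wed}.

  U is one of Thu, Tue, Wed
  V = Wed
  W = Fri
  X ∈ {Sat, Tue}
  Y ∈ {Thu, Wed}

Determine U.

Tue

V must be Wed (only option left). So U, Y can't be Wed.
W has just one choice, so W = Fri.
Y's domain is down to {Thu}, so Y = Thu. Strike Thu from U.
So U = Tue.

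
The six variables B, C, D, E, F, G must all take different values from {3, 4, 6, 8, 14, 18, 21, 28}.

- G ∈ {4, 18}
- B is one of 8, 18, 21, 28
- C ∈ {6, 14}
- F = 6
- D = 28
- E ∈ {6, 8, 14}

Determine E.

D has just one choice, so D = 28. Eliminate 28 elsewhere: B.
F must be 6 (only option left). Strike 6 from C, E.
C's domain is down to {14}, so C = 14. Eliminate 14 elsewhere: E.
So E = 8.

8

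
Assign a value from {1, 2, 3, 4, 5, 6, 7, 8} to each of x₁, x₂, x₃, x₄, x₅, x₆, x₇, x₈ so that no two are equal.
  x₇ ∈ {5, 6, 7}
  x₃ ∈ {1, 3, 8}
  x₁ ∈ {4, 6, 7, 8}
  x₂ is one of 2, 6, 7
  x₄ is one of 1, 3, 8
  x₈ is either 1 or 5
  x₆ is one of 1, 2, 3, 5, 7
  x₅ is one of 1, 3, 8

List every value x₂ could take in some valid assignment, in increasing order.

The 8 variables draw from only 8 values {1, 2, 3, 4, 5, 6, 7, 8}, so each is used; only x₁ can be 4, hence x₁ = 4.
The 3 variables x₃, x₄, x₅ are confined to {1, 3, 8}, which locks those values in; drop them from x₆, x₈.
x₈ must be 5 (only option left). Eliminate 5 elsewhere: x₆, x₇.
No further eliminations apply; x₂ can still be any of 2, 6, 7.

2, 6, 7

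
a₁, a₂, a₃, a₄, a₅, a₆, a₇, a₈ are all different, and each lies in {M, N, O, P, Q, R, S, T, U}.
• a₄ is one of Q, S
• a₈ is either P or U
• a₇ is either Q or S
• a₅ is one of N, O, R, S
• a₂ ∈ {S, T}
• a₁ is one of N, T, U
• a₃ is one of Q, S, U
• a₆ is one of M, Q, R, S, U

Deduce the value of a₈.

a₄ and a₇ between them cover only {Q, S} — a naked pair. Remove those values from a₂, a₃, a₅, a₆.
That leaves a₂ = T. Remove T from a₁.
That leaves a₃ = U. Strike U from a₁, a₆, a₈.
So a₈ = P.

P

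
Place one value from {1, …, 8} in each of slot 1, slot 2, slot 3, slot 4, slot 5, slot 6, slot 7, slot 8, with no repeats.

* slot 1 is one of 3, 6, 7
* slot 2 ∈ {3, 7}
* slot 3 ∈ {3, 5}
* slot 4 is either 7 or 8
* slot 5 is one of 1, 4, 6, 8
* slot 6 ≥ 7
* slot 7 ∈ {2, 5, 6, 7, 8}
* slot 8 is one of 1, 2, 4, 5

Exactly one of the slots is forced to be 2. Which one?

slot 7

The 2 variables slot 4 and slot 6 are confined to {7, 8}, which locks those values in; drop them from slot 1, slot 2, slot 5, slot 7.
slot 2 must be 3 (only option left). Remove 3 from slot 1, slot 3.
slot 3 has just one choice, so slot 3 = 5. So slot 7, slot 8 can't be 5.
That leaves slot 1 = 6. Eliminate 6 elsewhere: slot 5, slot 7.
So 2 goes to slot 7.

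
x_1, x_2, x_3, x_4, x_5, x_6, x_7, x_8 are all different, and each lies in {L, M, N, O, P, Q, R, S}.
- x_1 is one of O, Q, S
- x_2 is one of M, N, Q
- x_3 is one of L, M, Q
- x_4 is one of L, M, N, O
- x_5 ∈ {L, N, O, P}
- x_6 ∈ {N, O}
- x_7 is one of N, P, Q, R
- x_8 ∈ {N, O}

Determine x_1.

The 8 variables draw from only 8 values {L, M, N, O, P, Q, R, S}, so each is used; only x_7 can be R, hence x_7 = R.
Among the 7 still-open variables, P fits only x_5 (and all 7 values in {L, M, N, O, P, Q, S} must be used), so x_5 = P.
The 6 still-open variables draw from only 6 values {L, M, N, O, Q, S}, so each is used; only x_1 can be S, hence x_1 = S.

S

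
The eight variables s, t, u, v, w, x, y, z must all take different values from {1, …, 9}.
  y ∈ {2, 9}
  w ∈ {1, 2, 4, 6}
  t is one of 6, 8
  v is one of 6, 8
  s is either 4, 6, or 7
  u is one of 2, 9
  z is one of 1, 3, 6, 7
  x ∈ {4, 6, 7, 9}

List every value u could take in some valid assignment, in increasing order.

The 8 variables together cover exactly {1, 2, 3, 4, 6, 7, 8, 9} — 8 values for 8 variables — and 3 appears only in z's list, so z = 3.
The 7 still-open variables draw from only 7 values {1, 2, 4, 6, 7, 8, 9}, so each is used; only w can be 1, hence w = 1.
t and v share exactly the 2 values {6, 8}; by pigeonhole those values go to them, so strike 6, 8 from s, x.
u and y between them cover only {2, 9} — a naked pair. Remove those values from x.
No further eliminations apply; u can still be any of 2, 9.

2, 9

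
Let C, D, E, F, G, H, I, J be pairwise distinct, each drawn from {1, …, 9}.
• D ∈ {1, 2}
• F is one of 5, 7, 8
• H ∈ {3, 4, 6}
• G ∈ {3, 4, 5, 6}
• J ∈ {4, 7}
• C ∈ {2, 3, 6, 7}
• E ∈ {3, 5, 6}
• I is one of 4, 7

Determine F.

The 8 variables together cover exactly {1, 2, 3, 4, 5, 6, 7, 8} — 8 values for 8 variables — and 1 appears only in D's list, so D = 1.
The 7 still-open variables together cover exactly {2, 3, 4, 5, 6, 7, 8} — 7 values for 7 variables — and 2 appears only in C's list, so C = 2.
Among the 6 still-open variables, 8 fits only F (and all 6 values in {3, 4, 5, 6, 7, 8} must be used), so F = 8.

8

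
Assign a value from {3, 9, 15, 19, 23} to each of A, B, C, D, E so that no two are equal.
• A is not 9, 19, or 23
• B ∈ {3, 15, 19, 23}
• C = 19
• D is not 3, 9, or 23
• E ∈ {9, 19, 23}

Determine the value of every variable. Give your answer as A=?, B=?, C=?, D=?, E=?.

C has just one choice, so C = 19. Strike 19 from B, D, E.
That leaves D = 15. Remove 15 from A, B.
That leaves A = 3. Strike 3 from B.
B has just one choice, so B = 23. Strike 23 from E.
E has just one choice, so E = 9.

A=3, B=23, C=19, D=15, E=9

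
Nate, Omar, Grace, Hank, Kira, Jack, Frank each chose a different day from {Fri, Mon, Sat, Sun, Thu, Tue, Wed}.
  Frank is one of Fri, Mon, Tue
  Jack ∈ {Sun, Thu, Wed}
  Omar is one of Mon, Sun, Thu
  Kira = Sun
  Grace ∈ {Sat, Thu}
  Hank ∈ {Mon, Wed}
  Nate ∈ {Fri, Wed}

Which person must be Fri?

Nate

Kira has just one choice, so Kira = Sun. So Omar, Jack can't be Sun.
Among the 6 still-open variables, Sat fits only Grace (and all 6 values in {Fri, Mon, Sat, Thu, Tue, Wed} must be used), so Grace = Sat.
The 5 still-open variables together cover exactly {Fri, Mon, Thu, Tue, Wed} — 5 values for 5 variables — and Tue appears only in Frank's list, so Frank = Tue.
The 4 still-open variables together cover exactly {Fri, Mon, Thu, Wed} — 4 values for 4 variables — and Fri appears only in Nate's list, so Nate = Fri.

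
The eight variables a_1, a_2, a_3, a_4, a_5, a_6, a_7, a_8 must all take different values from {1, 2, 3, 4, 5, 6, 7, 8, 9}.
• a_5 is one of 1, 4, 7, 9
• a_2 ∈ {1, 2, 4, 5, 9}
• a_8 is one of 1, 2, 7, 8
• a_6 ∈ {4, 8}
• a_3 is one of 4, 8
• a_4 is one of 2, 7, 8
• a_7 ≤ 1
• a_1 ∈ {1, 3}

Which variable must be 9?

a_5

a_7's domain is down to {1}, so a_7 = 1. Strike 1 from a_1, a_2, a_5, a_8.
a_1 has just one choice, so a_1 = 3.
Among the 6 still-open variables, 5 fits only a_2 (and all 6 values in {2, 4, 5, 7, 8, 9} must be used), so a_2 = 5.
The 5 still-open variables draw from only 5 values {2, 4, 7, 8, 9}, so each is used; only a_5 can be 9, hence a_5 = 9.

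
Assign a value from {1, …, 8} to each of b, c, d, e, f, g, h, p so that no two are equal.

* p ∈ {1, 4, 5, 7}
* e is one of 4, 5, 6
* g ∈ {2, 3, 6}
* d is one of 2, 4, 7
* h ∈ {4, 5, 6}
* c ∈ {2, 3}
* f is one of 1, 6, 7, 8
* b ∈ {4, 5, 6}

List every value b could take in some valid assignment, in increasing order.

The 8 variables draw from only 8 values {1, 2, 3, 4, 5, 6, 7, 8}, so each is used; only f can be 8, hence f = 8.
The 7 still-open variables draw from only 7 values {1, 2, 3, 4, 5, 6, 7}, so each is used; only p can be 1, hence p = 1.
The 6 still-open variables together cover exactly {2, 3, 4, 5, 6, 7} — 6 values for 6 variables — and 7 appears only in d's list, so d = 7.
b, e, h between them cover only {4, 5, 6} — a naked triple. Remove those values from g.
No further eliminations apply; b can still be any of 4, 5, 6.

4, 5, 6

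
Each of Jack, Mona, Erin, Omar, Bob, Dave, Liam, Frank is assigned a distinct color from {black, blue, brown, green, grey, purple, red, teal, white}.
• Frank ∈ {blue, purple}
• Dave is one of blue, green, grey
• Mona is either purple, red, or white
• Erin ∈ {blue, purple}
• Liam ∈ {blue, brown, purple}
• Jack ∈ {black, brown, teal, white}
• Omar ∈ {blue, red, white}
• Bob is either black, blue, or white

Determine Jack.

teal

Erin and Frank between them cover only {blue, purple} — a naked pair. Remove those values from Mona, Omar, Bob, Dave, Liam.
Liam has just one choice, so Liam = brown. So Jack can't be brown.
The 2 variables Mona and Omar are confined to {red, white}, which locks those values in; drop them from Jack, Bob.
Bob must be black (only option left). So Jack can't be black.
So Jack = teal.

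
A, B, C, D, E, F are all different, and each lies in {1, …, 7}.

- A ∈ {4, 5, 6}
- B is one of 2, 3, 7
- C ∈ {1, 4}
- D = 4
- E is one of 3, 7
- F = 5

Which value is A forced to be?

6

D has just one choice, so D = 4. Eliminate 4 elsewhere: A, C.
That leaves F = 5. Remove 5 from A.
So A = 6.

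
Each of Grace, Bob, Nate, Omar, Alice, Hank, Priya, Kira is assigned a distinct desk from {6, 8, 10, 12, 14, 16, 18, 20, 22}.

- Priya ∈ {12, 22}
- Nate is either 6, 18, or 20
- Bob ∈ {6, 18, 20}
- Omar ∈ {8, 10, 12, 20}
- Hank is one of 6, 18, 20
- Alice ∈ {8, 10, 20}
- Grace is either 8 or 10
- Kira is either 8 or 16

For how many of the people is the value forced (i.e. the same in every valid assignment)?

3

The 8 variables together cover exactly {6, 8, 10, 12, 16, 18, 20, 22} — 8 values for 8 variables — and 16 appears only in Kira's list, so Kira = 16.
The 7 still-open variables together cover exactly {6, 8, 10, 12, 18, 20, 22} — 7 values for 7 variables — and 22 appears only in Priya's list, so Priya = 22.
The 6 still-open variables together cover exactly {6, 8, 10, 12, 18, 20} — 6 values for 6 variables — and 12 appears only in Omar's list, so Omar = 12.
Bob, Nate, Hank share exactly the 3 values {6, 18, 20}; by pigeonhole those values go to them, so strike 6, 18, 20 from Alice.
Determined: Omar=12, Priya=22, Kira=16. The other people each still have more than one consistent value. That makes 3.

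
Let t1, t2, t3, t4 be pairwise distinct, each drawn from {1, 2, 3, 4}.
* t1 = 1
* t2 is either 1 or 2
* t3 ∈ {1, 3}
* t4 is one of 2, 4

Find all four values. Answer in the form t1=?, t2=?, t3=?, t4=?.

t1 must be 1 (only option left). Strike 1 from t2, t3.
t2 must be 2 (only option left). Eliminate 2 elsewhere: t4.
t3 must be 3 (only option left).
That leaves t4 = 4.

t1=1, t2=2, t3=3, t4=4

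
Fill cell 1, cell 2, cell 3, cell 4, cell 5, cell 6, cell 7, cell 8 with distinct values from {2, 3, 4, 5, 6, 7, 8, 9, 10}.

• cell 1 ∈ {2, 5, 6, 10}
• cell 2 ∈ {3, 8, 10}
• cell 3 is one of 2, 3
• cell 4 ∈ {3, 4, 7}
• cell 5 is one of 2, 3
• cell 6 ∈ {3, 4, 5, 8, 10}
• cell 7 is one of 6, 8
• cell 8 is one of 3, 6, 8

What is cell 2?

10

Among the 8 variables, 7 fits only cell 4 (and all 8 values in {2, 3, 4, 5, 6, 7, 8, 10} must be used), so cell 4 = 7.
The 7 still-open variables together cover exactly {2, 3, 4, 5, 6, 8, 10} — 7 values for 7 variables — and 4 appears only in cell 6's list, so cell 6 = 4.
The 6 still-open variables together cover exactly {2, 3, 5, 6, 8, 10} — 6 values for 6 variables — and 5 appears only in cell 1's list, so cell 1 = 5.
Among the 5 still-open variables, 10 fits only cell 2 (and all 5 values in {2, 3, 6, 8, 10} must be used), so cell 2 = 10.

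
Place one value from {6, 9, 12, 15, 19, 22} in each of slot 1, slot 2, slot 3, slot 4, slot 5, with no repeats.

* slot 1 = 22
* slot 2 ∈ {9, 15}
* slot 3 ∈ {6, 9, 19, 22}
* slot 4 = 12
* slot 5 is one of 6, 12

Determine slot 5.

6

slot 1 has just one choice, so slot 1 = 22. Strike 22 from slot 3.
slot 4's domain is down to {12}, so slot 4 = 12. Remove 12 from slot 5.
So slot 5 = 6.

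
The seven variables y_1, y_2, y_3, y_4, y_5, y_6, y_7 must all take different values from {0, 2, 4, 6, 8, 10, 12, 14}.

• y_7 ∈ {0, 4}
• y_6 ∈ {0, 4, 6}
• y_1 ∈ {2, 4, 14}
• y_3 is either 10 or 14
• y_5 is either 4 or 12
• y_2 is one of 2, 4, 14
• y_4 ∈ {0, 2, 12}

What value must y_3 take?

Among the 7 variables, 6 fits only y_6 (and all 7 values in {0, 2, 4, 6, 10, 12, 14} must be used), so y_6 = 6.
The 6 still-open variables together cover exactly {0, 2, 4, 10, 12, 14} — 6 values for 6 variables — and 10 appears only in y_3's list, so y_3 = 10.

10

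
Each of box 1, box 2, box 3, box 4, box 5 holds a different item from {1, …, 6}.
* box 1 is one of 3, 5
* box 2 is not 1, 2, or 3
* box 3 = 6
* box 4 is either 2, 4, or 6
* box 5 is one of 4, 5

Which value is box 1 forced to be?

3

box 3's domain is down to {6}, so box 3 = 6. Eliminate 6 elsewhere: box 2, box 4.
The 4 still-open variables together cover exactly {2, 3, 4, 5} — 4 values for 4 variables — and 2 appears only in box 4's list, so box 4 = 2.
The 3 still-open variables together cover exactly {3, 4, 5} — 3 values for 3 variables — and 3 appears only in box 1's list, so box 1 = 3.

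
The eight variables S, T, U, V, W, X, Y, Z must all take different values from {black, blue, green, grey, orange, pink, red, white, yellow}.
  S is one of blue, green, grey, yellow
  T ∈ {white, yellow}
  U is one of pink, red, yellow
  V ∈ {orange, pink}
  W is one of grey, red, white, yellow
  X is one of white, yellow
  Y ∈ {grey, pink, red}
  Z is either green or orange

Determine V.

The 8 variables draw from only 8 values {blue, green, grey, orange, pink, red, white, yellow}, so each is used; only S can be blue, hence S = blue.
The 7 still-open variables draw from only 7 values {green, grey, orange, pink, red, white, yellow}, so each is used; only Z can be green, hence Z = green.
The 6 still-open variables draw from only 6 values {grey, orange, pink, red, white, yellow}, so each is used; only V can be orange, hence V = orange.

orange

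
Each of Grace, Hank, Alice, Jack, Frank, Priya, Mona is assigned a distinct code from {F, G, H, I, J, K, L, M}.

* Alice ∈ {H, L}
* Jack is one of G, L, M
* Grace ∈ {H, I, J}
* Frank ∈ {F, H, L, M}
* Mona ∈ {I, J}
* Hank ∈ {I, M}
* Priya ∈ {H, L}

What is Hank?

The 7 variables together cover exactly {F, G, H, I, J, L, M} — 7 values for 7 variables — and F appears only in Frank's list, so Frank = F.
The 6 still-open variables together cover exactly {G, H, I, J, L, M} — 6 values for 6 variables — and G appears only in Jack's list, so Jack = G.
Among the 5 still-open variables, M fits only Hank (and all 5 values in {H, I, J, L, M} must be used), so Hank = M.

M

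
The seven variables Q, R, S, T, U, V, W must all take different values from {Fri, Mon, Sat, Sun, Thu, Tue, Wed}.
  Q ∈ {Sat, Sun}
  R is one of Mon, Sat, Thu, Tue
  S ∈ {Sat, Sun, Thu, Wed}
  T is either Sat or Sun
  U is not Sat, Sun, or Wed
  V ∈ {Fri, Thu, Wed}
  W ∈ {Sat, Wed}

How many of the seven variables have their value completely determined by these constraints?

The 2 variables Q and T are confined to {Sat, Sun}, which locks those values in; drop them from R, S, W.
W must be Wed (only option left). Remove Wed from S, V.
S has just one choice, so S = Thu. So R, U, V can't be Thu.
V's domain is down to {Fri}, so V = Fri. Strike Fri from U.
Determined: S=Thu, V=Fri, W=Wed. The other variables each still have more than one consistent value. That makes 3.

3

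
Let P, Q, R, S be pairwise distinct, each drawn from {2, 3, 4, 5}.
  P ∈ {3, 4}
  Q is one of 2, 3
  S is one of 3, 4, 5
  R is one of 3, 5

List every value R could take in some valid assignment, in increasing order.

Among the 4 variables, 2 fits only Q (and all 4 values in {2, 3, 4, 5} must be used), so Q = 2.
No further eliminations apply; R can still be any of 3, 5.

3, 5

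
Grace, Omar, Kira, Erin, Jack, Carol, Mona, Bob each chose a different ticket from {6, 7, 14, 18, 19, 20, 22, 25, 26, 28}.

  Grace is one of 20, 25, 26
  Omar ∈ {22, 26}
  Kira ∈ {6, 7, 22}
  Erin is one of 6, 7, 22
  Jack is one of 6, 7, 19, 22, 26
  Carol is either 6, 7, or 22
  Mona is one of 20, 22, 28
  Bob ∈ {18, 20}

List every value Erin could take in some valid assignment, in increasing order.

The 3 variables Kira, Erin, Carol are confined to {6, 7, 22}, which locks those values in; drop them from Omar, Jack, Mona.
Omar must be 26 (only option left). Remove 26 from Grace, Jack.
Jack must be 19 (only option left).
No further eliminations apply; Erin can still be any of 6, 7, 22.

6, 7, 22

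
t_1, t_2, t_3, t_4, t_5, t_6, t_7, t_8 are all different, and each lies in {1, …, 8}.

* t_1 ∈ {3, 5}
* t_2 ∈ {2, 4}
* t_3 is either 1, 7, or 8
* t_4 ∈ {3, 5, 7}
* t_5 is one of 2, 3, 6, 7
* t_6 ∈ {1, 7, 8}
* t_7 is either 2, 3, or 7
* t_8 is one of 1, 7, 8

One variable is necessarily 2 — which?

t_7

Among the 8 variables, 4 fits only t_2 (and all 8 values in {1, 2, 3, 4, 5, 6, 7, 8} must be used), so t_2 = 4.
The 7 still-open variables together cover exactly {1, 2, 3, 5, 6, 7, 8} — 7 values for 7 variables — and 6 appears only in t_5's list, so t_5 = 6.
The 6 still-open variables draw from only 6 values {1, 2, 3, 5, 7, 8}, so each is used; only t_7 can be 2, hence t_7 = 2.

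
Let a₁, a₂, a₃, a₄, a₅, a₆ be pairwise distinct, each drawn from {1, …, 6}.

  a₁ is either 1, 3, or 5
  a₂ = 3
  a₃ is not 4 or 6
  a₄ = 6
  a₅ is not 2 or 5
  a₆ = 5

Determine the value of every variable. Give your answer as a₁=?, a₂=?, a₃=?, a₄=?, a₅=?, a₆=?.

a₁=1, a₂=3, a₃=2, a₄=6, a₅=4, a₆=5

a₂ has just one choice, so a₂ = 3. So a₁, a₃, a₅ can't be 3.
a₄ must be 6 (only option left). Strike 6 from a₅.
a₆'s domain is down to {5}, so a₆ = 5. Eliminate 5 elsewhere: a₁, a₃.
a₁ must be 1 (only option left). Strike 1 from a₃, a₅.
That leaves a₃ = 2.
a₅ has just one choice, so a₅ = 4.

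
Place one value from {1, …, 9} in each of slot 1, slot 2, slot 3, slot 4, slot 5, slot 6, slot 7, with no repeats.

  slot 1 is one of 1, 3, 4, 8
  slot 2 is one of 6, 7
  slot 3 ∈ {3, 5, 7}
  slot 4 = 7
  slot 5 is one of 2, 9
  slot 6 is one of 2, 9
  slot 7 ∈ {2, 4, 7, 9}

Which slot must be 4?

slot 7

slot 4's domain is down to {7}, so slot 4 = 7. Strike 7 from slot 2, slot 3, slot 7.
That leaves slot 2 = 6.
The 2 variables slot 5 and slot 6 are confined to {2, 9}, which locks those values in; drop them from slot 7.
So 4 goes to slot 7.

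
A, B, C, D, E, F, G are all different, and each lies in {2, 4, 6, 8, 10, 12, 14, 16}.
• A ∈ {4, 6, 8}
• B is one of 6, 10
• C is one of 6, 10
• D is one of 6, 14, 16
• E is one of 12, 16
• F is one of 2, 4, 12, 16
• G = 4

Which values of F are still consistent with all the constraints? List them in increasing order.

2, 12, 16

G has just one choice, so G = 4. So A, F can't be 4.
B and C between them cover only {6, 10} — a naked pair. Remove those values from A, D.
A's domain is down to {8}, so A = 8.
No further eliminations apply; F can still be any of 2, 12, 16.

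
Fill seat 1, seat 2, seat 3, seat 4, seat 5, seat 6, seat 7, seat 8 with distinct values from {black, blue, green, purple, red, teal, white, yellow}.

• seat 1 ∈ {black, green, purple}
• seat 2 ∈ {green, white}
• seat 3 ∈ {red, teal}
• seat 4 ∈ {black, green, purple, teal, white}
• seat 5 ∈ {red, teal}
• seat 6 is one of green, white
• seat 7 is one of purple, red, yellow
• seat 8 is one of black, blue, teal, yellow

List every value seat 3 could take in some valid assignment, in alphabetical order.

red, teal

The 8 variables draw from only 8 values {black, blue, green, purple, red, teal, white, yellow}, so each is used; only seat 8 can be blue, hence seat 8 = blue.
Among the 7 still-open variables, yellow fits only seat 7 (and all 7 values in {black, green, purple, red, teal, white, yellow} must be used), so seat 7 = yellow.
seat 2 and seat 6 between them cover only {green, white} — a naked pair. Remove those values from seat 1, seat 4.
The 2 variables seat 3 and seat 5 are confined to {red, teal}, which locks those values in; drop them from seat 4.
No further eliminations apply; seat 3 can still be any of red, teal.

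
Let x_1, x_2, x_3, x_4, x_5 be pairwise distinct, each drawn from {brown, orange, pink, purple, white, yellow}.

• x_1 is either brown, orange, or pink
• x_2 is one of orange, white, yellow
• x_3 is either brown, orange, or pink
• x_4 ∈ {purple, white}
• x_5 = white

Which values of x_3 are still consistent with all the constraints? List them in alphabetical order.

x_5 has just one choice, so x_5 = white. Eliminate white elsewhere: x_2, x_4.
x_4 has just one choice, so x_4 = purple.
No further eliminations apply; x_3 can still be any of brown, orange, pink.

brown, orange, pink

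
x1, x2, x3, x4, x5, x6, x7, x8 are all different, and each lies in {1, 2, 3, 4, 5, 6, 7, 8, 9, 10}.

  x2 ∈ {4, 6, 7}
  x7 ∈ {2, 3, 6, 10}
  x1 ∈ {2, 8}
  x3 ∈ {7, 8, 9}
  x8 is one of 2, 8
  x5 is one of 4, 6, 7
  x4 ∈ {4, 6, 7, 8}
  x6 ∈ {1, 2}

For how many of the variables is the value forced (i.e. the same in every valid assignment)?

2

The 2 variables x1 and x8 are confined to {2, 8}, which locks those values in; drop them from x3, x4, x6, x7.
That leaves x6 = 1.
The 3 variables x2, x4, x5 are confined to {4, 6, 7}, which locks those values in; drop them from x3, x7.
x3 must be 9 (only option left).
Determined: x3=9, x6=1. The other variables each still have more than one consistent value. That makes 2.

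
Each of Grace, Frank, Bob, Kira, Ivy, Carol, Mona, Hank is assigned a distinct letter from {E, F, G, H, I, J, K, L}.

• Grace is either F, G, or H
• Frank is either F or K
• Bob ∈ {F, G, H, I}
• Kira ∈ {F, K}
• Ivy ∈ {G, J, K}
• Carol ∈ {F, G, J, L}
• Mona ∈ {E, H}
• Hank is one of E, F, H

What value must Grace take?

G

The 8 variables together cover exactly {E, F, G, H, I, J, K, L} — 8 values for 8 variables — and I appears only in Bob's list, so Bob = I.
The 7 still-open variables together cover exactly {E, F, G, H, J, K, L} — 7 values for 7 variables — and L appears only in Carol's list, so Carol = L.
The 6 still-open variables together cover exactly {E, F, G, H, J, K} — 6 values for 6 variables — and J appears only in Ivy's list, so Ivy = J.
Among the 5 still-open variables, G fits only Grace (and all 5 values in {E, F, G, H, K} must be used), so Grace = G.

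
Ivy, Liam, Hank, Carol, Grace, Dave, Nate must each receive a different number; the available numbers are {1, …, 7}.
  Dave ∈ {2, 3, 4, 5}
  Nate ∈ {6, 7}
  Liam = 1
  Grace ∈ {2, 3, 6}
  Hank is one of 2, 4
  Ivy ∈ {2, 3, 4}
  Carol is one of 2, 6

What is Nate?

7

Liam's domain is down to {1}, so Liam = 1.
The 6 still-open variables together cover exactly {2, 3, 4, 5, 6, 7} — 6 values for 6 variables — and 5 appears only in Dave's list, so Dave = 5.
The 5 still-open variables together cover exactly {2, 3, 4, 6, 7} — 5 values for 5 variables — and 7 appears only in Nate's list, so Nate = 7.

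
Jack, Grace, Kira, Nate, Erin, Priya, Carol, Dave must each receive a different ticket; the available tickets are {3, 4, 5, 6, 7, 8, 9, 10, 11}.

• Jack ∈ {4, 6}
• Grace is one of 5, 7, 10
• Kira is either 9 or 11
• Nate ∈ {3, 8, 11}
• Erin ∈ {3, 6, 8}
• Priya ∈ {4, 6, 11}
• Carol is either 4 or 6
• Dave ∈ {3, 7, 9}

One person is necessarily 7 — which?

Jack and Carol share exactly the 2 values {4, 6}; by pigeonhole those values go to them, so strike 4, 6 from Erin, Priya.
Priya's domain is down to {11}, so Priya = 11. Remove 11 from Kira, Nate.
That leaves Kira = 9. Eliminate 9 elsewhere: Dave.
Nate and Erin between them cover only {3, 8} — a naked pair. Remove those values from Dave.
So 7 goes to Dave.

Dave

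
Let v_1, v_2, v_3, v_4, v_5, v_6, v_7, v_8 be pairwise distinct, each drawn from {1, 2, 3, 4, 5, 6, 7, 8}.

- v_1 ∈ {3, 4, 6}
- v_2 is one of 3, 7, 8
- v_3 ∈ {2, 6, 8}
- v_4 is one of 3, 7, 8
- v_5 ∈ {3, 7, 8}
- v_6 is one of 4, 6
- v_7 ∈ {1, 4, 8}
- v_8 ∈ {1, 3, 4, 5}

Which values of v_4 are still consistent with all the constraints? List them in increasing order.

3, 7, 8

The 8 variables together cover exactly {1, 2, 3, 4, 5, 6, 7, 8} — 8 values for 8 variables — and 2 appears only in v_3's list, so v_3 = 2.
The 7 still-open variables draw from only 7 values {1, 3, 4, 5, 6, 7, 8}, so each is used; only v_8 can be 5, hence v_8 = 5.
The 6 still-open variables together cover exactly {1, 3, 4, 6, 7, 8} — 6 values for 6 variables — and 1 appears only in v_7's list, so v_7 = 1.
The 3 variables v_2, v_4, v_5 are confined to {3, 7, 8}, which locks those values in; drop them from v_1.
No further eliminations apply; v_4 can still be any of 3, 7, 8.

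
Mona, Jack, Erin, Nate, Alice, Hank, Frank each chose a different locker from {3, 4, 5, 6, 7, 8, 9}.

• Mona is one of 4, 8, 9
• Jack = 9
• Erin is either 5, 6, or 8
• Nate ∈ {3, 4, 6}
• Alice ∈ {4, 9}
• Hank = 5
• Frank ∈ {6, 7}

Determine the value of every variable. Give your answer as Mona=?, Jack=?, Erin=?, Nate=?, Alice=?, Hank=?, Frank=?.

Jack has just one choice, so Jack = 9. Strike 9 from Mona, Alice.
Alice's domain is down to {4}, so Alice = 4. Eliminate 4 elsewhere: Mona, Nate.
Hank's domain is down to {5}, so Hank = 5. Eliminate 5 elsewhere: Erin.
Mona's domain is down to {8}, so Mona = 8. Strike 8 from Erin.
Erin's domain is down to {6}, so Erin = 6. Eliminate 6 elsewhere: Nate, Frank.
Nate's domain is down to {3}, so Nate = 3.
Frank has just one choice, so Frank = 7.

Mona=8, Jack=9, Erin=6, Nate=3, Alice=4, Hank=5, Frank=7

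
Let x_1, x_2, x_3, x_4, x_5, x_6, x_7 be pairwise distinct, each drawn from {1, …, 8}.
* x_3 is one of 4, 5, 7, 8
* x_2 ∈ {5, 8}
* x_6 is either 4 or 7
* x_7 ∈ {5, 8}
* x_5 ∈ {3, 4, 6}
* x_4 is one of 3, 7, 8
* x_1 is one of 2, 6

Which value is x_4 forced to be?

3

The 7 variables draw from only 7 values {2, 3, 4, 5, 6, 7, 8}, so each is used; only x_1 can be 2, hence x_1 = 2.
Among the 6 still-open variables, 6 fits only x_5 (and all 6 values in {3, 4, 5, 6, 7, 8} must be used), so x_5 = 6.
The 5 still-open variables together cover exactly {3, 4, 5, 7, 8} — 5 values for 5 variables — and 3 appears only in x_4's list, so x_4 = 3.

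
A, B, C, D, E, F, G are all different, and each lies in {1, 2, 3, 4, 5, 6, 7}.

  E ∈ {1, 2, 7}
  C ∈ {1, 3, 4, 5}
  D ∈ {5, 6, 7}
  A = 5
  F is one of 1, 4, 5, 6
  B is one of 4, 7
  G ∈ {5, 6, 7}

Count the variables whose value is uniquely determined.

A's domain is down to {5}, so A = 5. Strike 5 from C, D, F, G.
The 6 still-open variables draw from only 6 values {1, 2, 3, 4, 6, 7}, so each is used; only E can be 2, hence E = 2.
Among the 5 still-open variables, 3 fits only C (and all 5 values in {1, 3, 4, 6, 7} must be used), so C = 3.
The 4 still-open variables draw from only 4 values {1, 4, 6, 7}, so each is used; only F can be 1, hence F = 1.
The 3 still-open variables together cover exactly {4, 6, 7} — 3 values for 3 variables — and 4 appears only in B's list, so B = 4.
Determined: A=5, B=4, C=3, E=2, F=1. The other variables each still have more than one consistent value. That makes 5.

5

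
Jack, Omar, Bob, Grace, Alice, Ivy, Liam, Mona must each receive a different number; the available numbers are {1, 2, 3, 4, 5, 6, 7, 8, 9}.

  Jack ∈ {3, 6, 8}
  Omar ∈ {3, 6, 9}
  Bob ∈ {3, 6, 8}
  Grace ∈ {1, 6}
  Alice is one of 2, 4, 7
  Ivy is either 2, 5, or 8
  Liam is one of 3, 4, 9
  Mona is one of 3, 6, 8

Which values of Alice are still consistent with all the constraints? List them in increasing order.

The 3 variables Jack, Bob, Mona are confined to {3, 6, 8}, which locks those values in; drop them from Omar, Grace, Ivy, Liam.
Omar must be 9 (only option left). Strike 9 from Liam.
Grace's domain is down to {1}, so Grace = 1.
Liam has just one choice, so Liam = 4. Eliminate 4 elsewhere: Alice.
No further eliminations apply; Alice can still be any of 2, 7.

2, 7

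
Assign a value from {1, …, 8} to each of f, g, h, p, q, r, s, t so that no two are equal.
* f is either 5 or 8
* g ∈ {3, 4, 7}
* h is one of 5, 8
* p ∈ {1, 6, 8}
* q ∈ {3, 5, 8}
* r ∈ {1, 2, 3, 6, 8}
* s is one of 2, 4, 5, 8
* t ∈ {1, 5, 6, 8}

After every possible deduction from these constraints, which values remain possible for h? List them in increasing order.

The 8 variables together cover exactly {1, 2, 3, 4, 5, 6, 7, 8} — 8 values for 8 variables — and 7 appears only in g's list, so g = 7.
The 7 still-open variables together cover exactly {1, 2, 3, 4, 5, 6, 8} — 7 values for 7 variables — and 4 appears only in s's list, so s = 4.
The 6 still-open variables draw from only 6 values {1, 2, 3, 5, 6, 8}, so each is used; only r can be 2, hence r = 2.
The 5 still-open variables together cover exactly {1, 3, 5, 6, 8} — 5 values for 5 variables — and 3 appears only in q's list, so q = 3.
f and h share exactly the 2 values {5, 8}; by pigeonhole those values go to them, so strike 5, 8 from p, t.
No further eliminations apply; h can still be any of 5, 8.

5, 8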